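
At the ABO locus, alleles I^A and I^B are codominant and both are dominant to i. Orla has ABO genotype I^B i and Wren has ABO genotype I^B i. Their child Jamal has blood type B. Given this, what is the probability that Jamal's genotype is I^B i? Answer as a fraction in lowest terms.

2/3

Cross I^B i × I^B i → 1/4 I^B I^B, 1/2 I^B i, 1/4 i i.
Type-B genotypes among offspring: I^B I^B (1/4), I^B i (1/2); total 3/4.
P(I^B i | type B) = (1/2) / (3/4) = 2/3.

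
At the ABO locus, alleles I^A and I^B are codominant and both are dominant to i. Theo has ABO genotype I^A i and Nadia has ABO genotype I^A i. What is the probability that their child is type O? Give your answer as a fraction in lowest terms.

1/4

ABO cross I^A i × I^A i → offspring phenotypes: 1/4 O, 3/4 A.
So P(type O) = 1/4.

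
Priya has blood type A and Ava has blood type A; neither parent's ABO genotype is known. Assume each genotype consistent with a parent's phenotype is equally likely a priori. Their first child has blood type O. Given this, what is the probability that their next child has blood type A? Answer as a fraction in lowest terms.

3/4

Possible genotypes: Priya ∈ {I^A I^A, I^A i}; Ava ∈ {I^A I^A, I^A i}.
Weight each parental genotype pair by prior × P(type-O child):
  I^A i × I^A i: posterior weight 1; P(next child type A) = 3/4.
Weighted sum = 3/4.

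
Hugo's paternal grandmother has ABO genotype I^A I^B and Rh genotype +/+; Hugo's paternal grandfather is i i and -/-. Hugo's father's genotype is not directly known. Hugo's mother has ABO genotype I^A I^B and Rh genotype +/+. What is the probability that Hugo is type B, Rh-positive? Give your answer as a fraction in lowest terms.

Hugo's father's ABO genotype from I^A I^B × i i: 1/2 I^A i, 1/2 I^B i.
Crossing each possibility with the mother I^A I^B and summing P(type B): 1/2·1/4 + 1/2·1/2 = 3/8.
Similarly for Rh via the father's Rh distribution: P(Rh+) = 1.
Independent loci: 3/8 × 1 = 3/8.

3/8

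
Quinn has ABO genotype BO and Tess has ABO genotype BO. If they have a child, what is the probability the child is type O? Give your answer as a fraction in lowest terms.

1/4

ABO cross BO × BO → offspring phenotypes: 1/4 O, 3/4 B.
So P(type O) = 1/4.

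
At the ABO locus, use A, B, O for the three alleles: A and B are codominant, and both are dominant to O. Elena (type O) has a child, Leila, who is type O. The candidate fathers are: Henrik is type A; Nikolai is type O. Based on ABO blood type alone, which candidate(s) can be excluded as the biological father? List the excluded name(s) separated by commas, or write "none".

A candidate is excluded only if no genotype consistent with his phenotype could produce a type O child with a type O mother.
Every candidate has at least one consistent genotype combination, so none can be excluded.

none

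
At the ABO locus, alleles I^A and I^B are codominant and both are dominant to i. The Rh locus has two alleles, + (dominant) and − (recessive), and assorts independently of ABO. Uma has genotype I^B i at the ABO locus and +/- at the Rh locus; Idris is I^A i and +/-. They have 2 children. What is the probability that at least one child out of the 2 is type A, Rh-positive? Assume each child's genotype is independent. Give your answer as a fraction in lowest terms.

87/256

ABO cross I^B i × I^A i → 1/4 O, 1/4 A, 1/4 B, 1/4 AB.
Rh cross +/- × +/- → 3/4 Rh+, 1/4 Rh-; so P(type A, Rh-positive) = 1/4 × 3/4 = 3/16 per child.
P(none) = (13/16)^2 = 169/256; P(at least one) = 1 − 169/256 = 87/256.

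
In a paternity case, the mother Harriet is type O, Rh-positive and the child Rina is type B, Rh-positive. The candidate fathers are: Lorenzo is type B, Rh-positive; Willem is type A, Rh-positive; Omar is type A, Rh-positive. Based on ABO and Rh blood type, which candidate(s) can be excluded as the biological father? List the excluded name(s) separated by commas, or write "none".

Willem, Omar

A candidate is excluded only if no genotype consistent with his phenotype could produce a type B, Rh-positive child with a type O, Rh-positive mother.
Willem (type A, Rh+): no genotype consistent with that phenotype can produce a type-B Rh+ child with a type-O mother.
Omar (type A, Rh+): no genotype consistent with that phenotype can produce a type-B Rh+ child with a type-O mother.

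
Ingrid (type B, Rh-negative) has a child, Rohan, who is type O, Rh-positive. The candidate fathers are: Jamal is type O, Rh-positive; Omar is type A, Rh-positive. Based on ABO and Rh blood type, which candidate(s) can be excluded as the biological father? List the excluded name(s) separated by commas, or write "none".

none

A candidate is excluded only if no genotype consistent with his phenotype could produce a type O, Rh-positive child with a type B, Rh-negative mother.
Every candidate has at least one consistent genotype combination, so none can be excluded.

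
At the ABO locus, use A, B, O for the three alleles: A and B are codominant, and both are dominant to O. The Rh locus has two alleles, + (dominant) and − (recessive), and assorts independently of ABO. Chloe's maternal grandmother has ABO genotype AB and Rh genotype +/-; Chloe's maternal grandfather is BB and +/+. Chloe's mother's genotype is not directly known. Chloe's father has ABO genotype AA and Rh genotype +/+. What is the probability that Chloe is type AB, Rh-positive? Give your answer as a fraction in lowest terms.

3/4

Chloe's mother's ABO genotype from AB × BB: 1/2 AB, 1/2 BB.
Crossing each possibility with the father AA and summing P(type AB): 1/2·1/2 + 1/2·1 = 3/4.
Similarly for Rh via the mother's Rh distribution: P(Rh+) = 1.
Independent loci: 3/4 × 1 = 3/4.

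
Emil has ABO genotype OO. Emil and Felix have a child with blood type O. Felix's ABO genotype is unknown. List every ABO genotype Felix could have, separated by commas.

For each candidate genotype of Felix, check whether crossing it with OO can produce every observed child phenotype.
  AA → possible child types {A} ✗
  AB → possible child types {A, B} ✗
  AO → possible child types {O, A} ✓
  BB → possible child types {B} ✗
  BO → possible child types {O, B} ✓
  OO → possible child types {O} ✓

AO, BO, OO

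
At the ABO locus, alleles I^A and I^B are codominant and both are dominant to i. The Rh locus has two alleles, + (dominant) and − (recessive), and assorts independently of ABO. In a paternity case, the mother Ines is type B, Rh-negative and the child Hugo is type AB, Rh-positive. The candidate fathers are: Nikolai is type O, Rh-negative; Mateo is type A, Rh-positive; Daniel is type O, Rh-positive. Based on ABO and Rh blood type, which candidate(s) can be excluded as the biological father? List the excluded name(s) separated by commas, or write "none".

Nikolai, Daniel

A candidate is excluded only if no genotype consistent with his phenotype could produce a type AB, Rh-positive child with a type B, Rh-negative mother.
Nikolai (type O, Rh-): no genotype consistent with that phenotype can produce a type-AB Rh+ child with a type-B mother.
Daniel (type O, Rh+): no genotype consistent with that phenotype can produce a type-AB Rh+ child with a type-B mother.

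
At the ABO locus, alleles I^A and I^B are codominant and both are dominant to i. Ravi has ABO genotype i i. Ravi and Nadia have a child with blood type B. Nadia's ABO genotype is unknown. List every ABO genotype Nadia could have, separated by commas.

For each candidate genotype of Nadia, check whether crossing it with i i can produce every observed child phenotype.
  I^A I^A → possible child types {A} ✗
  I^A I^B → possible child types {A, B} ✓
  I^A i → possible child types {O, A} ✗
  I^B I^B → possible child types {B} ✓
  I^B i → possible child types {O, B} ✓
  i i → possible child types {O} ✗

I^A I^B, I^B I^B, I^B i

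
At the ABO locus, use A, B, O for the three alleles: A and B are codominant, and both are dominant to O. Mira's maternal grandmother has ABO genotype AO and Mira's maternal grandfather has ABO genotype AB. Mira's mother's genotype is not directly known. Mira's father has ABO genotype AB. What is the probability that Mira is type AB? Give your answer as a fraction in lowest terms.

3/8

Mira's mother's ABO genotype from AO × AB: 1/4 AA, 1/4 AB, 1/4 AO, 1/4 BO.
Crossing each possibility with the father AB and summing P(type AB): 1/4·1/2 + 1/4·1/2 + 1/4·1/4 + 1/4·1/4 = 3/8.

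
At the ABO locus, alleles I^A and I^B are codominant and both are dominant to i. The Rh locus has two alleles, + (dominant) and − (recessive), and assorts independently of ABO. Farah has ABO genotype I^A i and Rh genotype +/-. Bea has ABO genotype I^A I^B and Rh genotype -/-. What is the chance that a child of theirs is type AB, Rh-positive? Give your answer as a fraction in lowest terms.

1/8

ABO cross I^A i × I^A I^B → offspring phenotypes: 1/2 A, 1/4 B, 1/4 AB.
Rh cross +/- × -/- → 1/2 Rh+, 1/2 Rh-.
Independent loci: P(type AB, Rh-positive) = 1/4 × 1/2 = 1/8.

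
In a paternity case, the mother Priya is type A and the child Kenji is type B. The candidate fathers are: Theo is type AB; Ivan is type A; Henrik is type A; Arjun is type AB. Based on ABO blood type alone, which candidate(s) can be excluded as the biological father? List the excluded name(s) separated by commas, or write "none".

A candidate is excluded only if no genotype consistent with his phenotype could produce a type B child with a type A mother.
Ivan (type A): no genotype consistent with that phenotype can produce a type-B child with a type-A mother.
Henrik (type A): no genotype consistent with that phenotype can produce a type-B child with a type-A mother.

Ivan, Henrik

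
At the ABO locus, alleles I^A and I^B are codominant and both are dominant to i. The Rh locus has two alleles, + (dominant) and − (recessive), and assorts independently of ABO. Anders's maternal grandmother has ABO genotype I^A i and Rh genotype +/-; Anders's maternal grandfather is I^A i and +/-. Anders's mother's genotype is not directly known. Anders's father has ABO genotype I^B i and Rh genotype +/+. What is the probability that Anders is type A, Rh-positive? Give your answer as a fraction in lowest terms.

1/4

Anders's mother's ABO genotype from I^A i × I^A i: 1/4 I^A I^A, 1/2 I^A i, 1/4 i i.
Crossing each possibility with the father I^B i and summing P(type A): 1/4·1/2 + 1/2·1/4 + 1/4·0 = 1/4.
Similarly for Rh via the mother's Rh distribution: P(Rh+) = 1.
Independent loci: 1/4 × 1 = 1/4.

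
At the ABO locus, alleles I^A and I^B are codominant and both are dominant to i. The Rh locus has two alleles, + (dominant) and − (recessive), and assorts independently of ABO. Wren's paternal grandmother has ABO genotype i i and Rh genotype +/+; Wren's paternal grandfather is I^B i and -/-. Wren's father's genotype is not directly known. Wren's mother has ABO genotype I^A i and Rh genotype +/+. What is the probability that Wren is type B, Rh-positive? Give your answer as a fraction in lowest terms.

1/8

Wren's father's ABO genotype from i i × I^B i: 1/2 I^B i, 1/2 i i.
Crossing each possibility with the mother I^A i and summing P(type B): 1/2·1/4 + 1/2·0 = 1/8.
Similarly for Rh via the father's Rh distribution: P(Rh+) = 1.
Independent loci: 1/8 × 1 = 1/8.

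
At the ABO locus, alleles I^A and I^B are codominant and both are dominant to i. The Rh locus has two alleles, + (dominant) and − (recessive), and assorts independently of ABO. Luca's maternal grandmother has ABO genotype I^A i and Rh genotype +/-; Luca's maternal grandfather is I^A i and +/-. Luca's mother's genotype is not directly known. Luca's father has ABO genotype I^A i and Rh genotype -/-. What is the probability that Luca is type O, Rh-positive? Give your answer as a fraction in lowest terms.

1/8

Luca's mother's ABO genotype from I^A i × I^A i: 1/4 I^A I^A, 1/2 I^A i, 1/4 i i.
Crossing each possibility with the father I^A i and summing P(type O): 1/4·0 + 1/2·1/4 + 1/4·1/2 = 1/4.
Similarly for Rh via the mother's Rh distribution: P(Rh+) = 1/2.
Independent loci: 1/4 × 1/2 = 1/8.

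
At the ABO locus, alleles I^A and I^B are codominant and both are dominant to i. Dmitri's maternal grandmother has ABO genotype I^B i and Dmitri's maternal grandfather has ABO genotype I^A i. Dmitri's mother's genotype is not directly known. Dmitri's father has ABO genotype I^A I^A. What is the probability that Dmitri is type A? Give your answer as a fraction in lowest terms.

Dmitri's mother's ABO genotype from I^B i × I^A i: 1/4 I^A I^B, 1/4 I^A i, 1/4 I^B i, 1/4 i i.
Crossing each possibility with the father I^A I^A and summing P(type A): 1/4·1/2 + 1/4·1 + 1/4·1/2 + 1/4·1 = 3/4.

3/4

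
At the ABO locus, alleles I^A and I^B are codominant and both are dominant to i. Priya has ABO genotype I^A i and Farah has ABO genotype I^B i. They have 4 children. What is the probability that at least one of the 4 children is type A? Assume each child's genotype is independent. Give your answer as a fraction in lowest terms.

ABO cross I^A i × I^B i → 1/4 O, 1/4 A, 1/4 B, 1/4 AB.
So P(type A) = 1/4 per child.
P(none) = (3/4)^4 = 81/256; P(at least one) = 1 − 81/256 = 175/256.

175/256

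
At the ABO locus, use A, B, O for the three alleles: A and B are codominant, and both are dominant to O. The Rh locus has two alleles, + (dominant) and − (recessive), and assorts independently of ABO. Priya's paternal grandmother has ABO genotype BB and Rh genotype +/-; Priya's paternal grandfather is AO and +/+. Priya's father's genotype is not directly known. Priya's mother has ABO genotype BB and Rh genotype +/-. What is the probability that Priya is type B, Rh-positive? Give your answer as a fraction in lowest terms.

21/32

Priya's father's ABO genotype from BB × AO: 1/2 AB, 1/2 BO.
Crossing each possibility with the mother BB and summing P(type B): 1/2·1/2 + 1/2·1 = 3/4.
Similarly for Rh via the father's Rh distribution: P(Rh+) = 7/8.
Independent loci: 3/4 × 7/8 = 21/32.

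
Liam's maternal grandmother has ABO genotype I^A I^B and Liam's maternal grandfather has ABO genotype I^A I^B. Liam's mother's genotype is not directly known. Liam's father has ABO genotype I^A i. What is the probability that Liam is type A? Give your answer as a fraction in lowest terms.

Liam's mother's ABO genotype from I^A I^B × I^A I^B: 1/4 I^A I^A, 1/2 I^A I^B, 1/4 I^B I^B.
Crossing each possibility with the father I^A i and summing P(type A): 1/4·1 + 1/2·1/2 + 1/4·0 = 1/2.

1/2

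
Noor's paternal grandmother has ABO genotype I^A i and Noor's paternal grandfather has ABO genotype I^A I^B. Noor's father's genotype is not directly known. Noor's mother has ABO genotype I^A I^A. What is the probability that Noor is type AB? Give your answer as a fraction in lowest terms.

1/4

Noor's father's ABO genotype from I^A i × I^A I^B: 1/4 I^A I^A, 1/4 I^A I^B, 1/4 I^A i, 1/4 I^B i.
Crossing each possibility with the mother I^A I^A and summing P(type AB): 1/4·0 + 1/4·1/2 + 1/4·0 + 1/4·1/2 = 1/4.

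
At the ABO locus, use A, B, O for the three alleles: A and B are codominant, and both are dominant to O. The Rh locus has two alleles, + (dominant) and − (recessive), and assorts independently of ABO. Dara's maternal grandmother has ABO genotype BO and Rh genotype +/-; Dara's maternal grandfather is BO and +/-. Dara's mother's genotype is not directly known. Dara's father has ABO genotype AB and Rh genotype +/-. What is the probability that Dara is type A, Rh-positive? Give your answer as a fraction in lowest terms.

3/16

Dara's mother's ABO genotype from BO × BO: 1/4 BB, 1/2 BO, 1/4 OO.
Crossing each possibility with the father AB and summing P(type A): 1/4·0 + 1/2·1/4 + 1/4·1/2 = 1/4.
Similarly for Rh via the mother's Rh distribution: P(Rh+) = 3/4.
Independent loci: 1/4 × 3/4 = 3/16.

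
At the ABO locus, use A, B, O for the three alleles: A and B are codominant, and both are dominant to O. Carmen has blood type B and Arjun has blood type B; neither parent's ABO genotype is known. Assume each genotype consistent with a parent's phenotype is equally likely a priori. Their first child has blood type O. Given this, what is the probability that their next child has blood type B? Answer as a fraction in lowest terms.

3/4

Possible genotypes: Carmen ∈ {BB, BO}; Arjun ∈ {BB, BO}.
Weight each parental genotype pair by prior × P(type-O child):
  BO × BO: posterior weight 1; P(next child type B) = 3/4.
Weighted sum = 3/4.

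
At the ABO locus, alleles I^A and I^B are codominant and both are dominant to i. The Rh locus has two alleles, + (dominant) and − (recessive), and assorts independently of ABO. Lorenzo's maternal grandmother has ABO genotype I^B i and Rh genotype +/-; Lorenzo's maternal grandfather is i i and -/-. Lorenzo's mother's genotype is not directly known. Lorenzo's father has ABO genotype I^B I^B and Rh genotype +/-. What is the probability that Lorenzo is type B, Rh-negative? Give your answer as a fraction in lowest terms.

Lorenzo's mother's ABO genotype from I^B i × i i: 1/2 I^B i, 1/2 i i.
Crossing each possibility with the father I^B I^B and summing P(type B): 1/2·1 + 1/2·1 = 1.
Similarly for Rh via the mother's Rh distribution: P(Rh-) = 3/8.
Independent loci: 1 × 3/8 = 3/8.

3/8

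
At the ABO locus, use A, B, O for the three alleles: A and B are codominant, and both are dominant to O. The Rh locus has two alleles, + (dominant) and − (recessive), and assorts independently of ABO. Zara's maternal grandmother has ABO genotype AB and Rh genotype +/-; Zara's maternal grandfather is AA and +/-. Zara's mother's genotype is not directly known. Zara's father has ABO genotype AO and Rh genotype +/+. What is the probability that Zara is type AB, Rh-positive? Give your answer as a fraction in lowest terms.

Zara's mother's ABO genotype from AB × AA: 1/2 AA, 1/2 AB.
Crossing each possibility with the father AO and summing P(type AB): 1/2·0 + 1/2·1/4 = 1/8.
Similarly for Rh via the mother's Rh distribution: P(Rh+) = 1.
Independent loci: 1/8 × 1 = 1/8.

1/8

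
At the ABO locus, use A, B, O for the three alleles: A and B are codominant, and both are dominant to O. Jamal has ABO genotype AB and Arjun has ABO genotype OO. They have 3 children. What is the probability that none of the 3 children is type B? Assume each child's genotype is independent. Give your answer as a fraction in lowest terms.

ABO cross AB × OO → 1/2 A, 1/2 B.
So P(type B) = 1/2 per child.
P(not type B) = 1/2 for one child; (1/2)^3 = 1/8.

1/8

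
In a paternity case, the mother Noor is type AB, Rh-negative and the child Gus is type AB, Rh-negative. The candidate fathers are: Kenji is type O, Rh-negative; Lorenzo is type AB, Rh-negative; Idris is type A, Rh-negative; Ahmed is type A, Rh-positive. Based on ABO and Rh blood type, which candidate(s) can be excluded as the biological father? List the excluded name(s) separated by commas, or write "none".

A candidate is excluded only if no genotype consistent with his phenotype could produce a type AB, Rh-negative child with a type AB, Rh-negative mother.
Kenji (type O, Rh-): no genotype consistent with that phenotype can produce a type-AB Rh- child with a type-AB mother.

Kenji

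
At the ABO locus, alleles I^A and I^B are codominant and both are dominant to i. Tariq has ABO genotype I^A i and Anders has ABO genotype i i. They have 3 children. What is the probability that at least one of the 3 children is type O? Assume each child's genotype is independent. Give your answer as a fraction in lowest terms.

7/8

ABO cross I^A i × i i → 1/2 O, 1/2 A.
So P(type O) = 1/2 per child.
P(none) = (1/2)^3 = 1/8; P(at least one) = 1 − 1/8 = 7/8.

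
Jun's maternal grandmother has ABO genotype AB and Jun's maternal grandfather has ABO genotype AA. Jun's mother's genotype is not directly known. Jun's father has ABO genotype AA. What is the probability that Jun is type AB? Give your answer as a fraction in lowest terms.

1/4

Jun's mother's ABO genotype from AB × AA: 1/2 AA, 1/2 AB.
Crossing each possibility with the father AA and summing P(type AB): 1/2·0 + 1/2·1/2 = 1/4.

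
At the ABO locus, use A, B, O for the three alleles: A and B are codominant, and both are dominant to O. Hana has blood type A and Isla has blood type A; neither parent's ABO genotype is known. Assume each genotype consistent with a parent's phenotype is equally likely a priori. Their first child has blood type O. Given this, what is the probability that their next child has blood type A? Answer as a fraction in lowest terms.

Possible genotypes: Hana ∈ {AA, AO}; Isla ∈ {AA, AO}.
Weight each parental genotype pair by prior × P(type-O child):
  AO × AO: posterior weight 1; P(next child type A) = 3/4.
Weighted sum = 3/4.

3/4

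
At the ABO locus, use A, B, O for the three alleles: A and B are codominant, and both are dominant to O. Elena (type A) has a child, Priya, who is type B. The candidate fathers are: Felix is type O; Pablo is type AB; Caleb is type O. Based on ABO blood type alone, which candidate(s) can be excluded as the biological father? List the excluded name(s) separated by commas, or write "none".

A candidate is excluded only if no genotype consistent with his phenotype could produce a type B child with a type A mother.
Felix (type O): no genotype consistent with that phenotype can produce a type-B child with a type-A mother.
Caleb (type O): no genotype consistent with that phenotype can produce a type-B child with a type-A mother.

Felix, Caleb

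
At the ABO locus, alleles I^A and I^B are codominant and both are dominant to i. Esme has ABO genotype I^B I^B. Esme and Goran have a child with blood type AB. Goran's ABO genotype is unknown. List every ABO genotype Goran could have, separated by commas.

For each candidate genotype of Goran, check whether crossing it with I^B I^B can produce every observed child phenotype.
  I^A I^A → possible child types {AB} ✓
  I^A I^B → possible child types {B, AB} ✓
  I^A i → possible child types {B, AB} ✓
  I^B I^B → possible child types {B} ✗
  I^B i → possible child types {B} ✗
  i i → possible child types {B} ✗

I^A I^A, I^A I^B, I^A i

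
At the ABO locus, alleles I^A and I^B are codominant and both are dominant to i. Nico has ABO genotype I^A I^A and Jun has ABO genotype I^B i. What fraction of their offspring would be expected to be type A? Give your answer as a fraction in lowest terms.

ABO cross I^A I^A × I^B i → offspring phenotypes: 1/2 A, 1/2 AB.
So P(type A) = 1/2.

1/2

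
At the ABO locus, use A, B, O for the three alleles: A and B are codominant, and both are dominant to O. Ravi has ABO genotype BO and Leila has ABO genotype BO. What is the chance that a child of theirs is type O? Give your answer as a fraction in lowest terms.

ABO cross BO × BO → offspring phenotypes: 1/4 O, 3/4 B.
So P(type O) = 1/4.

1/4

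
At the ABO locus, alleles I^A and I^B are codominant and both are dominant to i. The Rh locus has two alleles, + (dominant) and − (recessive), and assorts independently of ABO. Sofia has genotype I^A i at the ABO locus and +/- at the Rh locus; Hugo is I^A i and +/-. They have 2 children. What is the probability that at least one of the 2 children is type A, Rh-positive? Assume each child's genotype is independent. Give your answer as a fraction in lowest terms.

ABO cross I^A i × I^A i → 1/4 O, 3/4 A.
Rh cross +/- × +/- → 3/4 Rh+, 1/4 Rh-; so P(type A, Rh-positive) = 3/4 × 3/4 = 9/16 per child.
P(none) = (7/16)^2 = 49/256; P(at least one) = 1 − 49/256 = 207/256.

207/256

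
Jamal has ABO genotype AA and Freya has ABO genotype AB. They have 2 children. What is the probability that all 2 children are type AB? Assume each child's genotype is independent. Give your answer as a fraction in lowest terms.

1/4

ABO cross AA × AB → 1/2 A, 1/2 AB.
So P(type AB) = 1/2 per child.
All 2 independent: (1/2)^2 = 1/4.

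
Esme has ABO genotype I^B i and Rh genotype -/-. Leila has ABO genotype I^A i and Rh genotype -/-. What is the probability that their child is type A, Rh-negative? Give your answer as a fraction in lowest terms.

ABO cross I^B i × I^A i → offspring phenotypes: 1/4 O, 1/4 A, 1/4 B, 1/4 AB.
Rh cross -/- × -/- → 1 Rh-.
Independent loci: P(type A, Rh-negative) = 1/4 × 1 = 1/4.

1/4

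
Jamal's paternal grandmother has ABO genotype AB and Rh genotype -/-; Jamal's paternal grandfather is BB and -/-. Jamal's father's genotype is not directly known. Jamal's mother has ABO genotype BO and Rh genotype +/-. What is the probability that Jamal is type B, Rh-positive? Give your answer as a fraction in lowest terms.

Jamal's father's ABO genotype from AB × BB: 1/2 AB, 1/2 BB.
Crossing each possibility with the mother BO and summing P(type B): 1/2·1/2 + 1/2·1 = 3/4.
Similarly for Rh via the father's Rh distribution: P(Rh+) = 1/2.
Independent loci: 3/4 × 1/2 = 3/8.

3/8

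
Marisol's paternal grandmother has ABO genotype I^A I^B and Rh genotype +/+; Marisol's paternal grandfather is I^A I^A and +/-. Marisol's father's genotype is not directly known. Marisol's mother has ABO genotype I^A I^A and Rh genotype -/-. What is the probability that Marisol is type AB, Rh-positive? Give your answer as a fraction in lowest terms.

3/16

Marisol's father's ABO genotype from I^A I^B × I^A I^A: 1/2 I^A I^A, 1/2 I^A I^B.
Crossing each possibility with the mother I^A I^A and summing P(type AB): 1/2·0 + 1/2·1/2 = 1/4.
Similarly for Rh via the father's Rh distribution: P(Rh+) = 3/4.
Independent loci: 1/4 × 3/4 = 3/16.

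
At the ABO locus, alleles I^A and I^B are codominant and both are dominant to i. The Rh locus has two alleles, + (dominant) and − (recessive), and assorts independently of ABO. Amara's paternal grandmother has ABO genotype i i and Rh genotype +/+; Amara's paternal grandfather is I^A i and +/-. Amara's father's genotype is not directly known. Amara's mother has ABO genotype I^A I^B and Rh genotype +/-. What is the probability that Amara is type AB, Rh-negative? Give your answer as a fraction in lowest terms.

1/64

Amara's father's ABO genotype from i i × I^A i: 1/2 I^A i, 1/2 i i.
Crossing each possibility with the mother I^A I^B and summing P(type AB): 1/2·1/4 + 1/2·0 = 1/8.
Similarly for Rh via the father's Rh distribution: P(Rh-) = 1/8.
Independent loci: 1/8 × 1/8 = 1/64.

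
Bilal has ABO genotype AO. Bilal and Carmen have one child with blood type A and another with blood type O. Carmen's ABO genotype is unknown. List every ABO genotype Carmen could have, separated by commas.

For each candidate genotype of Carmen, check whether crossing it with AO can produce every observed child phenotype.
  AA → possible child types {A} ✗
  AB → possible child types {A, B, AB} ✗
  AO → possible child types {O, A} ✓
  BB → possible child types {B, AB} ✗
  BO → possible child types {O, A, B, AB} ✓
  OO → possible child types {O, A} ✓

AO, BO, OO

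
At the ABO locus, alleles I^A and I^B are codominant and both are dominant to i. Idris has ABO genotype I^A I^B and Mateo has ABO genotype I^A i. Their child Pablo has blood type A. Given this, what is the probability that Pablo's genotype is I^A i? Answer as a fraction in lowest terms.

1/2

Cross I^A I^B × I^A i → 1/4 I^A I^A, 1/4 I^A I^B, 1/4 I^A i, 1/4 I^B i.
Type-A genotypes among offspring: I^A I^A (1/4), I^A i (1/4); total 1/2.
P(I^A i | type A) = (1/4) / (1/2) = 1/2.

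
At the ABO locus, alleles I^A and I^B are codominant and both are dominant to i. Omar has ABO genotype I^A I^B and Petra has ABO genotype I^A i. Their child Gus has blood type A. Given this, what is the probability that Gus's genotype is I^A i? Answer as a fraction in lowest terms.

Cross I^A I^B × I^A i → 1/4 I^A I^A, 1/4 I^A I^B, 1/4 I^A i, 1/4 I^B i.
Type-A genotypes among offspring: I^A I^A (1/4), I^A i (1/4); total 1/2.
P(I^A i | type A) = (1/4) / (1/2) = 1/2.

1/2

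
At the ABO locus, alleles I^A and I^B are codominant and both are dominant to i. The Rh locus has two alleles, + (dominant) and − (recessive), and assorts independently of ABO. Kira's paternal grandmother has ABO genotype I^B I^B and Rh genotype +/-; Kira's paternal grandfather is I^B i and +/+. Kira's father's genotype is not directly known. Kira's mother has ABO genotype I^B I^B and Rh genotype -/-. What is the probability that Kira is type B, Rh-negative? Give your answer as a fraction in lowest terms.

Kira's father's ABO genotype from I^B I^B × I^B i: 1/2 I^B I^B, 1/2 I^B i.
Crossing each possibility with the mother I^B I^B and summing P(type B): 1/2·1 + 1/2·1 = 1.
Similarly for Rh via the father's Rh distribution: P(Rh-) = 1/4.
Independent loci: 1 × 1/4 = 1/4.

1/4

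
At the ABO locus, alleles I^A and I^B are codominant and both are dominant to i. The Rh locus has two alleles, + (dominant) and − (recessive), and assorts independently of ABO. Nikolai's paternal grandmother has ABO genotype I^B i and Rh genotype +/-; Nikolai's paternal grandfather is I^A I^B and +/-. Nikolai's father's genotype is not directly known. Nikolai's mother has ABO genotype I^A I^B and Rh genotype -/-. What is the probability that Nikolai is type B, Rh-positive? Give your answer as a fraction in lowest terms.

Nikolai's father's ABO genotype from I^B i × I^A I^B: 1/4 I^A I^B, 1/4 I^A i, 1/4 I^B I^B, 1/4 I^B i.
Crossing each possibility with the mother I^A I^B and summing P(type B): 1/4·1/4 + 1/4·1/4 + 1/4·1/2 + 1/4·1/2 = 3/8.
Similarly for Rh via the father's Rh distribution: P(Rh+) = 1/2.
Independent loci: 3/8 × 1/2 = 3/16.

3/16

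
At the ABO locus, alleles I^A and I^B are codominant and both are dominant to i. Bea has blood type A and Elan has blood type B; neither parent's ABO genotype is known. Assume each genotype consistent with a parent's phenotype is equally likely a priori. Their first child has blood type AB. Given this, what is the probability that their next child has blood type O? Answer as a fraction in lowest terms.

Possible genotypes: Bea ∈ {I^A I^A, I^A i}; Elan ∈ {I^B I^B, I^B i}.
Weight each parental genotype pair by prior × P(type-AB child):
  I^A I^A × I^B I^B: posterior weight 4/9; P(next child type O) = 0.
  I^A I^A × I^B i: posterior weight 2/9; P(next child type O) = 0.
  I^A i × I^B I^B: posterior weight 2/9; P(next child type O) = 0.
  I^A i × I^B i: posterior weight 1/9; P(next child type O) = 1/4.
Weighted sum = 1/36.

1/36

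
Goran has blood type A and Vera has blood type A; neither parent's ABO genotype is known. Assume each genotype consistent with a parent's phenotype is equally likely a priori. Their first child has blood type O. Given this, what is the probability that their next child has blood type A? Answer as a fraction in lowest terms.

3/4

Possible genotypes: Goran ∈ {AA, AO}; Vera ∈ {AA, AO}.
Weight each parental genotype pair by prior × P(type-O child):
  AO × AO: posterior weight 1; P(next child type A) = 3/4.
Weighted sum = 3/4.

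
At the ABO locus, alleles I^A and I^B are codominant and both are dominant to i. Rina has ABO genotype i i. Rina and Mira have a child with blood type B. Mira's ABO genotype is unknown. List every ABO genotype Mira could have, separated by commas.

I^A I^B, I^B I^B, I^B i

For each candidate genotype of Mira, check whether crossing it with i i can produce every observed child phenotype.
  I^A I^A → possible child types {A} ✗
  I^A I^B → possible child types {A, B} ✓
  I^A i → possible child types {O, A} ✗
  I^B I^B → possible child types {B} ✓
  I^B i → possible child types {O, B} ✓
  i i → possible child types {O} ✗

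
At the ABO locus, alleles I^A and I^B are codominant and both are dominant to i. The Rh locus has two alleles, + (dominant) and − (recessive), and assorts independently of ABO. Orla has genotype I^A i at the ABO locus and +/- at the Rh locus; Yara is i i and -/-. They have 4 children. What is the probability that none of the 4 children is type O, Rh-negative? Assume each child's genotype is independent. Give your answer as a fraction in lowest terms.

ABO cross I^A i × i i → 1/2 O, 1/2 A.
Rh cross +/- × -/- → 1/2 Rh+, 1/2 Rh-; so P(type O, Rh-negative) = 1/2 × 1/2 = 1/4 per child.
P(not type O, Rh-negative) = 3/4 for one child; (3/4)^4 = 81/256.

81/256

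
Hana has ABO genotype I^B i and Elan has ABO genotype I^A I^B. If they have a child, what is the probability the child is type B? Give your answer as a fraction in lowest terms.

ABO cross I^B i × I^A I^B → offspring phenotypes: 1/4 A, 1/2 B, 1/4 AB.
So P(type B) = 1/2.

1/2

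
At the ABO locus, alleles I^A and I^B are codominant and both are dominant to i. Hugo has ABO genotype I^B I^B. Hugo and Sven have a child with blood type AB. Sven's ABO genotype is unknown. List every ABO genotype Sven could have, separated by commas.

I^A I^A, I^A I^B, I^A i

For each candidate genotype of Sven, check whether crossing it with I^B I^B can produce every observed child phenotype.
  I^A I^A → possible child types {AB} ✓
  I^A I^B → possible child types {B, AB} ✓
  I^A i → possible child types {B, AB} ✓
  I^B I^B → possible child types {B} ✗
  I^B i → possible child types {B} ✗
  i i → possible child types {B} ✗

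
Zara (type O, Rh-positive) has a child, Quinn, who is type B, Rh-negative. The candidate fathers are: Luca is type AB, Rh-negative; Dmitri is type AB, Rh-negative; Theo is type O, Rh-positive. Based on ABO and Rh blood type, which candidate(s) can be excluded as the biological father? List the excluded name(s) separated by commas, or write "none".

A candidate is excluded only if no genotype consistent with his phenotype could produce a type B, Rh-negative child with a type O, Rh-positive mother.
Theo (type O, Rh+): no genotype consistent with that phenotype can produce a type-B Rh- child with a type-O mother.

Theo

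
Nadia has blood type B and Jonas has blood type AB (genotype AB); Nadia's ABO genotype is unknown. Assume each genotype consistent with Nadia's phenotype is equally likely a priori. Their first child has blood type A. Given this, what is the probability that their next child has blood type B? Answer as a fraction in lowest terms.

Possible genotypes: Nadia ∈ {BB, BO}; Jonas ∈ {AB}.
Weight each parental genotype pair by prior × P(type-A child):
  BO × AB: posterior weight 1; P(next child type B) = 1/2.
Weighted sum = 1/2.

1/2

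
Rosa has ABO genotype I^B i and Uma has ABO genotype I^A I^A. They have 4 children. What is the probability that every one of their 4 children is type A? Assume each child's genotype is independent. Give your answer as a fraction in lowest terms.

1/16

ABO cross I^B i × I^A I^A → 1/2 A, 1/2 AB.
So P(type A) = 1/2 per child.
All 4 independent: (1/2)^4 = 1/16.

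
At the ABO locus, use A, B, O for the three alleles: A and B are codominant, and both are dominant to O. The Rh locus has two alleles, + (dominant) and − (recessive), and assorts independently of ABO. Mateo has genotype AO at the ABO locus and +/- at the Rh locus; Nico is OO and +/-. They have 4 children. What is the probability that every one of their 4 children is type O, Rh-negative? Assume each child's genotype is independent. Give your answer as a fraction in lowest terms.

ABO cross AO × OO → 1/2 O, 1/2 A.
Rh cross +/- × +/- → 3/4 Rh+, 1/4 Rh-; so P(type O, Rh-negative) = 1/2 × 1/4 = 1/8 per child.
All 4 independent: (1/8)^4 = 1/4096.

1/4096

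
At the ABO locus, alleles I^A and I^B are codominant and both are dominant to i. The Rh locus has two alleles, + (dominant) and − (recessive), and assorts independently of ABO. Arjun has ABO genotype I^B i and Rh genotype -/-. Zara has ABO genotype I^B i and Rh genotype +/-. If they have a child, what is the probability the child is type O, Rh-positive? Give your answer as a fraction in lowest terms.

ABO cross I^B i × I^B i → offspring phenotypes: 1/4 O, 3/4 B.
Rh cross -/- × +/- → 1/2 Rh+, 1/2 Rh-.
Independent loci: P(type O, Rh-positive) = 1/4 × 1/2 = 1/8.

1/8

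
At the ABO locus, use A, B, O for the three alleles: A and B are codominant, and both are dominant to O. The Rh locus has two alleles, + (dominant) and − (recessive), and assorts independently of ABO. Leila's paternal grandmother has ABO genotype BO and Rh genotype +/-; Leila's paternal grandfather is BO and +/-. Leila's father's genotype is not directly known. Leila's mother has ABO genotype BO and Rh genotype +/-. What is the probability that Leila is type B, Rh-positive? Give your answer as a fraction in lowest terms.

9/16

Leila's father's ABO genotype from BO × BO: 1/4 BB, 1/2 BO, 1/4 OO.
Crossing each possibility with the mother BO and summing P(type B): 1/4·1 + 1/2·3/4 + 1/4·1/2 = 3/4.
Similarly for Rh via the father's Rh distribution: P(Rh+) = 3/4.
Independent loci: 3/4 × 3/4 = 9/16.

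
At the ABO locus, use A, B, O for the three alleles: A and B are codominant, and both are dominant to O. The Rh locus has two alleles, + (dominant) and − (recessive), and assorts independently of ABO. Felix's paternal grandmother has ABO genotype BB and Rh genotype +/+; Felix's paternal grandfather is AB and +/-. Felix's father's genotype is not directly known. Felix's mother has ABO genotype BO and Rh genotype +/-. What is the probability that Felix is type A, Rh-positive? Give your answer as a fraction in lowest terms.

7/64

Felix's father's ABO genotype from BB × AB: 1/2 AB, 1/2 BB.
Crossing each possibility with the mother BO and summing P(type A): 1/2·1/4 + 1/2·0 = 1/8.
Similarly for Rh via the father's Rh distribution: P(Rh+) = 7/8.
Independent loci: 1/8 × 7/8 = 7/64.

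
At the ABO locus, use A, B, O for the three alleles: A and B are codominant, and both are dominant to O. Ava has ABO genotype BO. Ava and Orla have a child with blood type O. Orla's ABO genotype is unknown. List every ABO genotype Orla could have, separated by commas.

AO, BO, OO

For each candidate genotype of Orla, check whether crossing it with BO can produce every observed child phenotype.
  AA → possible child types {A, AB} ✗
  AB → possible child types {A, B, AB} ✗
  AO → possible child types {O, A, B, AB} ✓
  BB → possible child types {B} ✗
  BO → possible child types {O, B} ✓
  OO → possible child types {O, B} ✓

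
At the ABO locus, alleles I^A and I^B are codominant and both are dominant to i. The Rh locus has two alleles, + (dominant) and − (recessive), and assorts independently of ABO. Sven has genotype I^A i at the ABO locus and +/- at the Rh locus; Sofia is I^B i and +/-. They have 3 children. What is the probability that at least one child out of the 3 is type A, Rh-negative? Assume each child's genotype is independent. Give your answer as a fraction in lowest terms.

721/4096

ABO cross I^A i × I^B i → 1/4 O, 1/4 A, 1/4 B, 1/4 AB.
Rh cross +/- × +/- → 3/4 Rh+, 1/4 Rh-; so P(type A, Rh-negative) = 1/4 × 1/4 = 1/16 per child.
P(none) = (15/16)^3 = 3375/4096; P(at least one) = 1 − 3375/4096 = 721/4096.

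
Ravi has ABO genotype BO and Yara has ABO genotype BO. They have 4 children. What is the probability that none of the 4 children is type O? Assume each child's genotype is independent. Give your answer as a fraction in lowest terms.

81/256

ABO cross BO × BO → 1/4 O, 3/4 B.
So P(type O) = 1/4 per child.
P(not type O) = 3/4 for one child; (3/4)^4 = 81/256.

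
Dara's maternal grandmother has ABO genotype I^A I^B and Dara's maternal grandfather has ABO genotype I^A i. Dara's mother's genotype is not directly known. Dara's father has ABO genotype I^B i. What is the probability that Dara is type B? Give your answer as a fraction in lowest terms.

3/8

Dara's mother's ABO genotype from I^A I^B × I^A i: 1/4 I^A I^A, 1/4 I^A I^B, 1/4 I^A i, 1/4 I^B i.
Crossing each possibility with the father I^B i and summing P(type B): 1/4·0 + 1/4·1/2 + 1/4·1/4 + 1/4·3/4 = 3/8.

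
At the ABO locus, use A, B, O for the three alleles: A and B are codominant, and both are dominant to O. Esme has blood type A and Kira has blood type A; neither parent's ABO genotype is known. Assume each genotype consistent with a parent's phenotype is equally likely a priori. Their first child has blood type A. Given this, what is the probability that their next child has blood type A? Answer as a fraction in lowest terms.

Possible genotypes: Esme ∈ {AA, AO}; Kira ∈ {AA, AO}.
Weight each parental genotype pair by prior × P(type-A child):
  AA × AA: posterior weight 4/15; P(next child type A) = 1.
  AA × AO: posterior weight 4/15; P(next child type A) = 1.
  AO × AA: posterior weight 4/15; P(next child type A) = 1.
  AO × AO: posterior weight 1/5; P(next child type A) = 3/4.
Weighted sum = 19/20.

19/20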